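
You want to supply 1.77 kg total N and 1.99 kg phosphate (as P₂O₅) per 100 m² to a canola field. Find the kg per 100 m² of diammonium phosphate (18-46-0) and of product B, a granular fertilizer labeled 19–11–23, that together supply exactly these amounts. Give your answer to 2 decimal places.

2.71 kg diammonium phosphate, 6.75 kg product B

With a, b = kg per 100 m² of diammonium phosphate and product B:
N: 0.18·a + 0.19·b = 1.77
P₂O₅: 0.46·a + 0.11·b = 1.99
Eliminate b: (row1) − 0.19/0.11·(row2) → -0.614545·a = -1.66727, so a = 2.71302.
Then b = (1.99 − 0.46·2.71302) / 0.11 = 6.74556.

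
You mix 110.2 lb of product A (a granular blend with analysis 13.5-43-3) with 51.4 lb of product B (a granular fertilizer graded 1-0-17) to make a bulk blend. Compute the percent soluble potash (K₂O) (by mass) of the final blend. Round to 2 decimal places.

Total mass = 110.2 + 51.4 = 161.6 lb.
K₂O mass = 3%×110.2 + 17%×51.4 = 12.044 lb.
% K₂O = 12.044 / 161.6 = 7.45297%.

7.45% K₂O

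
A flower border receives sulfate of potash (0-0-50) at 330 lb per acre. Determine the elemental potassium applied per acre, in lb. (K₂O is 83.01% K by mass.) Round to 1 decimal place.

137.0 lb K per acre

K₂O per acre = 330 × 50% = 165 lb.
Elemental K = 165 × 0.8301 = 136.966 lb per acre.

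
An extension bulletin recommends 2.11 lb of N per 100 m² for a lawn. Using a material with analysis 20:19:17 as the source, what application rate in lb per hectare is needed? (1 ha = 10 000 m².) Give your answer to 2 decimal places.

Product per 100 m² = 2.11 / 20% = 10.55 lb.
Convert to per hectare: 10.55 × 100 = 1055 lb.

1055.00 lb of product per hectare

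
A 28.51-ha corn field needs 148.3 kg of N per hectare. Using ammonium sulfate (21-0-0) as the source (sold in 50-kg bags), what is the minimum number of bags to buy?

403 bags

Product per hectare = 148.3 / 21% = 706.19 kg.
Total product = 706.19 × 28.51 = 20133.5 kg.
Bags = ⌈20133.5 / 50⌉ = 403.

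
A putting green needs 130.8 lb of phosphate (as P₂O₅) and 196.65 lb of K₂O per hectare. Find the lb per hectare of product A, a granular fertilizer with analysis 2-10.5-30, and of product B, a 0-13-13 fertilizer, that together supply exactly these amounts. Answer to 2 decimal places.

With a, b = lb per hectare of product A and product B:
P₂O₅: 0.105·a + 0.13·b = 130.8
K₂O: 0.3·a + 0.13·b = 196.65
Eliminate b: (row1) − 0.13/0.13·(row2) → -0.195·a = -65.85, so a = 337.692.
Then b = (196.65 − 0.3·337.692) / 0.13 = 733.402.

337.69 lb product A, 733.40 lb product B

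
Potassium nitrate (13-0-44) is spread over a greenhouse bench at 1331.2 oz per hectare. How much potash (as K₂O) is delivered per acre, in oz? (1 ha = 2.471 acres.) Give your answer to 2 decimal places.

K₂O per hectare = 1331.2 × 44% = 585.728 oz.
Convert to per acre: 585.728 × 0.404694 = 237.041 oz.

237.04 oz K₂O per acre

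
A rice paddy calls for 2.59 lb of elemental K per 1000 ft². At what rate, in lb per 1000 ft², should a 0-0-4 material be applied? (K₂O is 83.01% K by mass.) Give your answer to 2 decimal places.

As K₂O: 2.59 / 0.8301 = 3.12011 lb per 1000 ft².
Product per 1000 ft² = 3.12011 / 4% = 78.0027 lb.

78.00 lb of product per thousand sq ft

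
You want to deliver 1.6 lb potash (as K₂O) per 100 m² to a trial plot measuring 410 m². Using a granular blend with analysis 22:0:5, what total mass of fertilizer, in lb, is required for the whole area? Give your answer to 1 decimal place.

Product per 100 m² = 1.6 / 5% = 32 lb.
Total product = 32 × 410 / 100 = 131.2 lb.

131.2 lb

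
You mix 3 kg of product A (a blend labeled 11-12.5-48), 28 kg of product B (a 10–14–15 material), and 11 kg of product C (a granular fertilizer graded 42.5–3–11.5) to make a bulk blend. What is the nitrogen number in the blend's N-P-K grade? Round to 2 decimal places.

Total mass = 3 + 28 + 11 = 42 kg.
N mass = 11%×3 + 10%×28 + 42.5%×11 = 7.805 kg.
% N = 7.805 / 42 = 18.5833%.

18.58% N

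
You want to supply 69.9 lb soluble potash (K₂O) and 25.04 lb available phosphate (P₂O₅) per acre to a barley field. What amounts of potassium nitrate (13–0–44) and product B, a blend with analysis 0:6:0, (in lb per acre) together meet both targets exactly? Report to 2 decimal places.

Let a = lb of potassium nitrate, b = lb of product B (per acre).
K₂O: 0.44·a + 0·b = 69.9
P₂O₅: 0·a + 0.06·b = 25.04
Solving simultaneously: a = 158.864, b = 417.333.

158.86 lb potassium nitrate, 417.33 lb product B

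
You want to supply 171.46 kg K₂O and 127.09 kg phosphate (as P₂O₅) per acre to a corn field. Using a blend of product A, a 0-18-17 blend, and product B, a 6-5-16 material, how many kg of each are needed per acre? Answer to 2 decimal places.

Let a = kg of product A, b = kg of product B (per acre).
K₂O: 0.17·a + 0.16·b = 171.46
P₂O₅: 0.18·a + 0.05·b = 127.09
From row1: a = (171.46 − 0.16·b) / 0.17.
Into row2: 0.18·(171.46 − 0.16·b)/0.17 + 0.05·b = 127.09 → b = 456.034, a = 579.379.

579.38 kg product A, 456.03 kg product B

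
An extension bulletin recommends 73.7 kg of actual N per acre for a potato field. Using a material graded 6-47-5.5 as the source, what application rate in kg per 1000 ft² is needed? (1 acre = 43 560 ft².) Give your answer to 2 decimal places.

Product per acre = 73.7 / 6% = 1228.33 kg.
Convert to per 1000 ft²: 1228.33 × 0.0229568 = 28.1987 kg.

28.20 kg of product per thousand sq ft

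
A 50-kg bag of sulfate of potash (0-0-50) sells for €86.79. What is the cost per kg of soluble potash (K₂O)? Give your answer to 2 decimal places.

€3.47 per kg K₂O

K₂O in bag = 50 × 50% = 25 kg.
Cost per kg K₂O = €86.79 / 25 = €3.4716.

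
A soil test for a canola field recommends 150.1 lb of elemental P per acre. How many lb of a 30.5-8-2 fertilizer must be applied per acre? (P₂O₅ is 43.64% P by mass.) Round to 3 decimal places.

As P₂O₅: 150.1 / 0.4364 = 343.951 lb per acre.
Product per acre = 343.951 / 8% = 4299.3813 lb.

4299.381 lb of product per acre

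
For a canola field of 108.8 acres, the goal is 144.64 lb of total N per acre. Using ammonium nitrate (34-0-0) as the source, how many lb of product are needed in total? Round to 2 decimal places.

46284.80 lb

Product per acre = 144.64 / 34% = 425.412 lb.
Total product = 425.412 × 108.8 = 46284.8 lb.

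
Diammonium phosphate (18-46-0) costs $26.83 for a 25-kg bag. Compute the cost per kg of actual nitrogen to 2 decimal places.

$5.96 per kg N

N in bag = 25 × 18% = 4.5 kg.
Cost per kg N = $26.83 / 4.5 = $5.9622.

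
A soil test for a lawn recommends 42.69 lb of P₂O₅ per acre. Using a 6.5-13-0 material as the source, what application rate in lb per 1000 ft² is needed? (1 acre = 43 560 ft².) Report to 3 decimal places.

Product per acre = 42.69 / 13% = 328.385 lb.
Convert to per 1000 ft²: 328.385 × 0.0229568 = 7.53867 lb.

7.539 lb of product per thousand sq ft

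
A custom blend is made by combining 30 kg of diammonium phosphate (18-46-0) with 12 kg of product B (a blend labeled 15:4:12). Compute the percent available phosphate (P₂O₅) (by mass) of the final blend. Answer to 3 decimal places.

34.000% P₂O₅

Total mass = 30 + 12 = 42 kg.
P₂O₅ mass = 46%×30 + 4%×12 = 14.28 kg.
% P₂O₅ = 14.28 / 42 = 34%.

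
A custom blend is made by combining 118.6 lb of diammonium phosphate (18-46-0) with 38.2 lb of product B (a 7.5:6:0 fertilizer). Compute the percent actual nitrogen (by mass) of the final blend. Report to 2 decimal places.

Total mass = 118.6 + 38.2 = 156.8 lb.
N mass = 18%×118.6 + 7.5%×38.2 = 24.213 lb.
% N = 24.213 / 156.8 = 15.442%.

15.44% N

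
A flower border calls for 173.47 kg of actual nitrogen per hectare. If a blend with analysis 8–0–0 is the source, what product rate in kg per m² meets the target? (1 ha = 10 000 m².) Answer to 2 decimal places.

0.22 kg of product per sq m

Product per hectare = 173.47 / 8% = 2168.38 kg.
Convert to per m²: 2168.38 × 0.0001 = 0.216838 kg.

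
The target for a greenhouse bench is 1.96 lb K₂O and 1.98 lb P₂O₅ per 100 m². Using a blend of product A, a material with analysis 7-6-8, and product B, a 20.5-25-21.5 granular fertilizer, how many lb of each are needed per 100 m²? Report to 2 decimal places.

9.06 lb product A, 5.75 lb product B

With a, b = lb per 100 m² of product A and product B:
K₂O: 0.08·a + 0.215·b = 1.96
P₂O₅: 0.06·a + 0.25·b = 1.98
From row1: a = (1.96 − 0.215·b) / 0.08.
Into row2: 0.06·(1.96 − 0.215·b)/0.08 + 0.25·b = 1.98 → b = 5.74648, a = 9.05634.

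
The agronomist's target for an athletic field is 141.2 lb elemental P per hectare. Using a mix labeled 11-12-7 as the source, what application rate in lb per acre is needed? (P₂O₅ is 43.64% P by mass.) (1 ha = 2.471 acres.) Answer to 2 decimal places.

As P₂O₅: 141.2 / 0.4364 = 323.556 lb per hectare.
Product per hectare = 323.556 / 12% = 2696.3 lb.
Convert to per acre: 2696.3 × 0.404694 = 1091.179 lb.

1091.18 lb of product per acre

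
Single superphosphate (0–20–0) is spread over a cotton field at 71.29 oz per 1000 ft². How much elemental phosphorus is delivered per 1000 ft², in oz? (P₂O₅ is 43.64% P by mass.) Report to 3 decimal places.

P₂O₅ per 1000 ft² = 71.29 × 20% = 14.258 oz.
Elemental P = 14.258 × 0.4364 = 6.22219 oz per 1000 ft².

6.222 oz P per thousand sq ft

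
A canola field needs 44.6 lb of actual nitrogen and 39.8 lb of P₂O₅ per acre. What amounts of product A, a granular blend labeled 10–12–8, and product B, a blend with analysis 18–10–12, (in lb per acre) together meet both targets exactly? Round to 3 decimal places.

With a, b = lb per acre of product A and product B:
N: 0.1·a + 0.18·b = 44.6
P₂O₅: 0.12·a + 0.1·b = 39.8
Eliminate a: (row1) − 0.1/0.12·(row2) → 0.0966667·b = 11.4333, so b = 118.2759.
Back-substitute: a = (44.6 − 0.18·118.2759) / 0.1 = 233.1034.

233.103 lb product A, 118.276 lb product B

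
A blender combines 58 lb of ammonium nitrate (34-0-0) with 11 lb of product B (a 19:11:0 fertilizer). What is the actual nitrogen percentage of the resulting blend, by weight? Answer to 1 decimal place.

31.6% N

Total mass = 58 + 11 = 69 lb.
N mass = 34%×58 + 19%×11 = 21.81 lb.
% N = 21.81 / 69 = 31.6087%.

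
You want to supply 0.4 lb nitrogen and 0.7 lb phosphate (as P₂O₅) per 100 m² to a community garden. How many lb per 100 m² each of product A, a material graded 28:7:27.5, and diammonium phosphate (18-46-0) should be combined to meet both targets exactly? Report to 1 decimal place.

0.5 lb product A, 1.4 lb diammonium phosphate

With a, b = lb per 100 m² of product A and diammonium phosphate:
N: 0.28·a + 0.18·b = 0.4
P₂O₅: 0.07·a + 0.46·b = 0.7
Eliminate a: (row1) − 0.28/0.07·(row2) → -1.66·b = -2.4, so b = 1.44578.
Back-substitute: a = (0.4 − 0.18·1.44578) / 0.28 = 0.499139.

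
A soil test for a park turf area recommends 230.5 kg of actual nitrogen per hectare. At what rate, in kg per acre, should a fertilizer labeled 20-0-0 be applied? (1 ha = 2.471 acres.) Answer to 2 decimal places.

466.41 kg of product per acre

Product per hectare = 230.5 / 20% = 1152.5 kg.
Convert to per acre: 1152.5 × 0.404694 = 466.4104 kg.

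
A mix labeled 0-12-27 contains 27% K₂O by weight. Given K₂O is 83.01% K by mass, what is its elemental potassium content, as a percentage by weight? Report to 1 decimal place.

%K = 27 × 0.8301 = 22.4127%.

22.4% K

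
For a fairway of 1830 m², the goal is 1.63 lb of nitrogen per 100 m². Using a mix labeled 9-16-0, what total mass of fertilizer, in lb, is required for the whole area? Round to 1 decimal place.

331.4 lb

Product per 100 m² = 1.63 / 9% = 18.1111 lb.
Total product = 18.1111 × 1830 / 100 = 331.433 lb.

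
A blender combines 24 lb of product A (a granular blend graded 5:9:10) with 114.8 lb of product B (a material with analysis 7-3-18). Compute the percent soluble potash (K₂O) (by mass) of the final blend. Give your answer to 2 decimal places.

16.62% K₂O

Total mass = 24 + 114.8 = 138.8 lb.
K₂O mass = 10%×24 + 18%×114.8 = 23.064 lb.
% K₂O = 23.064 / 138.8 = 16.6167%.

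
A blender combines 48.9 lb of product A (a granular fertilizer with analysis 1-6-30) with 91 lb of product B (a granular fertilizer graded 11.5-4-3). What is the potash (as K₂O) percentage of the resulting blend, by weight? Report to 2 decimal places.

12.44% K₂O

Total mass = 48.9 + 91 = 139.9 lb.
K₂O mass = 30%×48.9 + 3%×91 = 17.4 lb.
% K₂O = 17.4 / 139.9 = 12.4375%.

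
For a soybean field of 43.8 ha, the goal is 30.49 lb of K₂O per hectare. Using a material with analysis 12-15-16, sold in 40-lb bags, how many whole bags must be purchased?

209 bags

Product per hectare = 30.49 / 16% = 190.562 lb.
Total product = 190.562 × 43.8 = 8346.64 lb.
Bags = ⌈8346.64 / 40⌉ = 209.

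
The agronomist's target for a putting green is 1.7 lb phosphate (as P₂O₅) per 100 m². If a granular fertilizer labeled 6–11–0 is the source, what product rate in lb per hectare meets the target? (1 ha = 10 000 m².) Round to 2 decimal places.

Product per 100 m² = 1.7 / 11% = 15.4545 lb.
Convert to per hectare: 15.4545 × 100 = 1545.4545 lb.

1545.45 lb of product per hectare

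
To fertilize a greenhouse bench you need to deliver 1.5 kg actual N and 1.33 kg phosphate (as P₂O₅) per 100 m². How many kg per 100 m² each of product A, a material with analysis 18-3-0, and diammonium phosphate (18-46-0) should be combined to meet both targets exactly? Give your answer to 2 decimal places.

With a, b = kg per 100 m² of product A and diammonium phosphate:
N: 0.18·a + 0.18·b = 1.5
P₂O₅: 0.03·a + 0.46·b = 1.33
Eliminate a: (row1) − 0.18/0.03·(row2) → -2.58·b = -6.48, so b = 2.51163.
Back-substitute: a = (1.5 − 0.18·2.51163) / 0.18 = 5.82171.

5.82 kg product A, 2.51 kg diammonium phosphate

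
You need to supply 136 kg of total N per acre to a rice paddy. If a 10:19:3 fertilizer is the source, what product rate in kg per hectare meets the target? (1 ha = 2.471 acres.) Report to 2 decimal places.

Product per acre = 136 / 10% = 1360 kg.
Convert to per hectare: 1360 × 2.471 = 3360.56 kg.

3360.56 kg of product per hectare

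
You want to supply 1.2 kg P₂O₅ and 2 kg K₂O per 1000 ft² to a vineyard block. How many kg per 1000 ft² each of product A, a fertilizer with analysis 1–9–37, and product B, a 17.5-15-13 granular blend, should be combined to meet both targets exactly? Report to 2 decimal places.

3.29 kg product A, 6.03 kg product B

Per-1000 ft² balance (a = product A, b = product B):
P₂O₅: 0.09·a + 0.15·b = 1.2
K₂O: 0.37·a + 0.13·b = 2
Solving simultaneously: a = 3.28767, b = 6.0274.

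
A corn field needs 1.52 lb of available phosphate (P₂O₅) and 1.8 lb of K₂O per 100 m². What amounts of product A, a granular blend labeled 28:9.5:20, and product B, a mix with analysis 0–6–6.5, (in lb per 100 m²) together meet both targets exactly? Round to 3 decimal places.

1.579 lb product A, 22.833 lb product B

Per-100 m² balance (a = product A, b = product B):
P₂O₅: 0.095·a + 0.06·b = 1.52
K₂O: 0.2·a + 0.065·b = 1.8
Eliminate a: (row1) − 0.095/0.2·(row2) → 0.029125·b = 0.665, so b = 22.8326.
Back-substitute: a = (1.52 − 0.06·22.8326) / 0.095 = 1.5794.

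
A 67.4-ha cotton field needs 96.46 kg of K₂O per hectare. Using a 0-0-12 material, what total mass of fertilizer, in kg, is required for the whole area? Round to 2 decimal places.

Product per hectare = 96.46 / 12% = 803.833 kg.
Total product = 803.833 × 67.4 = 54178.367 kg.

54178.37 kg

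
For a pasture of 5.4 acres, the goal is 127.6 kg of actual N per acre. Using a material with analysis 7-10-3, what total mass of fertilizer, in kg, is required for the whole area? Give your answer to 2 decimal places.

Product per acre = 127.6 / 7% = 1822.86 kg.
Total product = 1822.86 × 5.4 = 9843.429 kg.

9843.43 kg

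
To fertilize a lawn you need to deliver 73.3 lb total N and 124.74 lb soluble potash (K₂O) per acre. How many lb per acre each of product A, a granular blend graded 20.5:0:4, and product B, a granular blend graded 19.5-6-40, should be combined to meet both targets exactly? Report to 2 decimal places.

67.33 lb product A, 305.12 lb product B

Per-acre balance (a = product A, b = product B):
N: 0.205·a + 0.195·b = 73.3
K₂O: 0.04·a + 0.4·b = 124.74
Solving simultaneously: a = 67.3275, b = 305.117.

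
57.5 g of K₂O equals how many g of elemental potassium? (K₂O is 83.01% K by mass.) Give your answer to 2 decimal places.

47.73 g K

K = 57.5 × 0.8301 = 47.7308 g.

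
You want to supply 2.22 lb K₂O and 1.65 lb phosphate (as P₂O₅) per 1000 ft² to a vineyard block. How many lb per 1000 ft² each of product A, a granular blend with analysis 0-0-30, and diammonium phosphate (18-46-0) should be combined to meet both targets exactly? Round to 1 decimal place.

7.4 lb product A, 3.6 lb diammonium phosphate

Per-1000 ft² balance (a = product A, b = diammonium phosphate):
K₂O: 0.3·a + 0·b = 2.22
P₂O₅: 0·a + 0.46·b = 1.65
Solving simultaneously: a = 7.4, b = 3.58696.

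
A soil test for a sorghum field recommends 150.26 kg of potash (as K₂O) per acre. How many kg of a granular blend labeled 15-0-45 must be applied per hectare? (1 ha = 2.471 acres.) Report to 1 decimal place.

825.1 kg of product per hectare

Product per acre = 150.26 / 45% = 333.911 kg.
Convert to per hectare: 333.911 × 2.471 = 825.094 kg.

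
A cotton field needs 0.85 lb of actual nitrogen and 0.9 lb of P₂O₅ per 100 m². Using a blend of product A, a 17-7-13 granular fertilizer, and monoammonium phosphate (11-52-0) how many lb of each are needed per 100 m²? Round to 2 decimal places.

4.25 lb product A, 1.16 lb monoammonium phosphate

Let a = lb of product A, b = lb of monoammonium phosphate (per 100 m²).
N: 0.17·a + 0.11·b = 0.85
P₂O₅: 0.07·a + 0.52·b = 0.9
Solving simultaneously: a = 4.25031, b = 1.15861.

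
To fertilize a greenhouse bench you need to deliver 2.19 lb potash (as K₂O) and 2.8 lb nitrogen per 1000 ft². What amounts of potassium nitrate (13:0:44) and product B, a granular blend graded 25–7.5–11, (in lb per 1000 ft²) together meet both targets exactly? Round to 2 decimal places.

2.50 lb potassium nitrate, 9.90 lb product B

With a, b = lb per 1000 ft² of potassium nitrate and product B:
K₂O: 0.44·a + 0.11·b = 2.19
N: 0.13·a + 0.25·b = 2.8
Solving simultaneously: a = 2.50261, b = 9.89864.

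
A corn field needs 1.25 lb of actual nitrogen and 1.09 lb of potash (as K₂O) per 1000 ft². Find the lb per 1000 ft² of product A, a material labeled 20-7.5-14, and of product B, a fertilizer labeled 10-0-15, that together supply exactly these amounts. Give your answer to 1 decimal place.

Per-1000 ft² balance (a = product A, b = product B):
N: 0.2·a + 0.1·b = 1.25
K₂O: 0.14·a + 0.15·b = 1.09
Eliminate a: (row1) − 0.2/0.14·(row2) → -0.114286·b = -0.307143, so b = 2.6875.
Back-substitute: a = (1.25 − 0.1·2.6875) / 0.2 = 4.90625.

4.9 lb product A, 2.7 lb product B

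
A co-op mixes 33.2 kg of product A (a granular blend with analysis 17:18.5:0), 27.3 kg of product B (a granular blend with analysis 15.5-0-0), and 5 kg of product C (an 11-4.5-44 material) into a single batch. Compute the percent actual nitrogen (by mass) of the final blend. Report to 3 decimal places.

15.917% N

Total mass = 33.2 + 27.3 + 5 = 65.5 kg.
N mass = 17%×33.2 + 15.5%×27.3 + 11%×5 = 10.4255 kg.
% N = 10.4255 / 65.5 = 15.9168%.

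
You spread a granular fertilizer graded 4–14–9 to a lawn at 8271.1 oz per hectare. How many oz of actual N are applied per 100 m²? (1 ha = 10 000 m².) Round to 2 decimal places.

3.31 oz N per hundred sq m

nitrogen per hectare = 8271.1 × 4% = 330.844 oz.
Convert to per 100 m²: 330.844 × 0.01 = 3.30844 oz.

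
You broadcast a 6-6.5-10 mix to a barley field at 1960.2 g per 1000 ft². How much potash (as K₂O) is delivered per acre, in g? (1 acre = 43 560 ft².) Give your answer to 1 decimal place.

8538.6 g K₂O per acre

K₂O per 1000 ft² = 1960.2 × 10% = 196.02 g.
Convert to per acre: 196.02 × 43.56 = 8538.63 g.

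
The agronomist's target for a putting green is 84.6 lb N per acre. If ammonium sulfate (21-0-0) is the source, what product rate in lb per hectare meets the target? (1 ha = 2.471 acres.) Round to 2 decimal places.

Product per acre = 84.6 / 21% = 402.857 lb.
Convert to per hectare: 402.857 × 2.471 = 995.46 lb.

995.46 lb of product per hectare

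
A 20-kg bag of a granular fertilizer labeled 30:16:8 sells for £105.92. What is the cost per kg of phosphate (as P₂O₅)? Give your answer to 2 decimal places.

P₂O₅ in bag = 20 × 16% = 3.2 kg.
Cost per kg P₂O₅ = £105.92 / 3.2 = £33.1000.

£33.10 per kg P₂O₅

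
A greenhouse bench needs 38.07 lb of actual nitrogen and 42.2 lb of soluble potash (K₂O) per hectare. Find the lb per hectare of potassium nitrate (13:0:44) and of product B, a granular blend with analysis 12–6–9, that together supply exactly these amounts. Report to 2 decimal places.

With a, b = lb per hectare of potassium nitrate and product B:
N: 0.13·a + 0.12·b = 38.07
K₂O: 0.44·a + 0.09·b = 42.2
Eliminate b: (row1) − 0.12/0.09·(row2) → -0.456667·a = -18.1967, so a = 39.8467.
Then b = (42.2 − 0.44·39.8467) / 0.09 = 274.083.

39.85 lb potassium nitrate, 274.08 lb product B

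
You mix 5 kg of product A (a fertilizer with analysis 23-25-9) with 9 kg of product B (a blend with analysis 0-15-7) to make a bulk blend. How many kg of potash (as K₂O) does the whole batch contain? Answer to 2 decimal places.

1.08 kg K₂O

K₂O mass = 9%×5 + 7%×9 = 1.08 kg.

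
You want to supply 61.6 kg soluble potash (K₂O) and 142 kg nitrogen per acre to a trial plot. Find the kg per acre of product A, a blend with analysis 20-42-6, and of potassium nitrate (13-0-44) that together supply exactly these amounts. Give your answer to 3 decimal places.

679.202 kg product A, 47.382 kg potassium nitrate

Let a = kg of product A, b = kg of potassium nitrate (per acre).
K₂O: 0.06·a + 0.44·b = 61.6
N: 0.2·a + 0.13·b = 142
From row1: a = (61.6 − 0.44·b) / 0.06.
Into row2: 0.2·(61.6 − 0.44·b)/0.06 + 0.13·b = 142 → b = 47.3815, a = 679.201995.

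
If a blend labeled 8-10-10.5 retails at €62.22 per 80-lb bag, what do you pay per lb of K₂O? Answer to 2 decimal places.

€7.41 per lb K₂O

K₂O in bag = 80 × 10.5% = 8.4 lb.
Cost per lb K₂O = €62.22 / 8.4 = €7.4071.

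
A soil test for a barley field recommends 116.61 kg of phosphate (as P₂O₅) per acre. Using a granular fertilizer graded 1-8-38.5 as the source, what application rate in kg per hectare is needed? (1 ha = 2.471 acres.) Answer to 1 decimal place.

3601.8 kg of product per hectare

Product per acre = 116.61 / 8% = 1457.62 kg.
Convert to per hectare: 1457.62 × 2.471 = 3601.79 kg.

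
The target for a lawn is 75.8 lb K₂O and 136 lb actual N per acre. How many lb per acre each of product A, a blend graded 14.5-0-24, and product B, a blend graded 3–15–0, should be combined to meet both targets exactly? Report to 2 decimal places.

With a, b = lb per acre of product A and product B:
K₂O: 0.24·a + 0·b = 75.8
N: 0.145·a + 0.03·b = 136
Solving simultaneously: a = 315.833, b = 3006.806.

315.83 lb product A, 3006.81 lb product B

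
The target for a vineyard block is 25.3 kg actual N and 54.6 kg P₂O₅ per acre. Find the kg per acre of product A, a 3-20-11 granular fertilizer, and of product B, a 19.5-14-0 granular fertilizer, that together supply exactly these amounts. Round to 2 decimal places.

204.17 kg product A, 98.33 kg product B

With a, b = kg per acre of product A and product B:
N: 0.03·a + 0.195·b = 25.3
P₂O₅: 0.2·a + 0.14·b = 54.6
Eliminate b: (row1) − 0.195/0.14·(row2) → -0.248571·a = -50.75, so a = 204.167.
Then b = (54.6 − 0.2·204.167) / 0.14 = 98.3333.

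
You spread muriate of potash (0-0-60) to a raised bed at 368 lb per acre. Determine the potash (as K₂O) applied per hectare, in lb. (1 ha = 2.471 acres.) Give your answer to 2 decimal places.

K₂O per acre = 368 × 60% = 220.8 lb.
Convert to per hectare: 220.8 × 2.471 = 545.597 lb.

545.60 lb K₂O per hectare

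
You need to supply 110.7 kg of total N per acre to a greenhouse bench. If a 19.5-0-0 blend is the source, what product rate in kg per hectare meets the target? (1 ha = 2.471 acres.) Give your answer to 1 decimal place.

Product per acre = 110.7 / 19.5% = 567.692 kg.
Convert to per hectare: 567.692 × 2.471 = 1402.77 kg.

1402.8 kg of product per hectare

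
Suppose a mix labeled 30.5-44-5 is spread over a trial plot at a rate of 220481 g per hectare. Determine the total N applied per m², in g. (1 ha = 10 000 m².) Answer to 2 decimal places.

6.72 g N per sq m

nitrogen per hectare = 220481 × 30.5% = 67246.7 g.
Convert to per m²: 67246.7 × 0.0001 = 6.72467 g.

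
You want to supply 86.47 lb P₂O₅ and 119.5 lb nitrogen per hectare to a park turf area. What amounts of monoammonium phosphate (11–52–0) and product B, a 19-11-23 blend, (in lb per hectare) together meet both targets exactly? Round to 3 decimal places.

Per-hectare balance (a = monoammonium phosphate, b = product B):
P₂O₅: 0.52·a + 0.11·b = 86.47
N: 0.11·a + 0.19·b = 119.5
Solving simultaneously: a = 37.8812, b = 607.0161.

37.881 lb monoammonium phosphate, 607.016 lb product B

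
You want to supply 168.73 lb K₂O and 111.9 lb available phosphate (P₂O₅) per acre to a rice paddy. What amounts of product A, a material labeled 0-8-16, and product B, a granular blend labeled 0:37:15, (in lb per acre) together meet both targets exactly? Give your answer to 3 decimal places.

967.057 lb product A, 93.339 lb product B

Let a = lb of product A, b = lb of product B (per acre).
K₂O: 0.16·a + 0.15·b = 168.73
P₂O₅: 0.08·a + 0.37·b = 111.9
Eliminate a: (row1) − 0.16/0.08·(row2) → -0.59·b = -55.07, so b = 93.33898.
Back-substitute: a = (168.73 − 0.15·93.33898) / 0.16 = 967.0572.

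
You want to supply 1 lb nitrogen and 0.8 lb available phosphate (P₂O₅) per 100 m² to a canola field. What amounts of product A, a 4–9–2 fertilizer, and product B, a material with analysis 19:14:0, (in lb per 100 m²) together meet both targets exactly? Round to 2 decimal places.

Let a = lb of product A, b = lb of product B (per 100 m²).
N: 0.04·a + 0.19·b = 1
P₂O₅: 0.09·a + 0.14·b = 0.8
Eliminate a: (row1) − 0.04/0.09·(row2) → 0.127778·b = 0.644444, so b = 5.04348.
Back-substitute: a = (1 − 0.19·5.04348) / 0.04 = 1.04348.

1.04 lb product A, 5.04 lb product B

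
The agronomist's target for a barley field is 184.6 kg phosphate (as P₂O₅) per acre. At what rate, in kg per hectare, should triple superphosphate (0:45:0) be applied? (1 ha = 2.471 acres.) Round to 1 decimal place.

1013.7 kg of product per hectare

Product per acre = 184.6 / 45% = 410.222 kg.
Convert to per hectare: 410.222 × 2.471 = 1013.66 kg.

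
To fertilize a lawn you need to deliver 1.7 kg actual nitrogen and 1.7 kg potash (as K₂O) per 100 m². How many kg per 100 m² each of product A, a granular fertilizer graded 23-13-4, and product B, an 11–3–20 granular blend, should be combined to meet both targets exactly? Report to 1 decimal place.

3.7 kg product A, 7.8 kg product B

Per-100 m² balance (a = product A, b = product B):
N: 0.23·a + 0.11·b = 1.7
K₂O: 0.04·a + 0.2·b = 1.7
Eliminate a: (row1) − 0.23/0.04·(row2) → -1.04·b = -8.075, so b = 7.76442.
Back-substitute: a = (1.7 − 0.11·7.76442) / 0.23 = 3.67788.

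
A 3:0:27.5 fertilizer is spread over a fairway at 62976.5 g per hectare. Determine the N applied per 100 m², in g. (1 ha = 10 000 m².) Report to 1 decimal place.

nitrogen per hectare = 62976.5 × 3% = 1889.3 g.
Convert to per 100 m²: 1889.3 × 0.01 = 18.893 g.

18.9 g N per hundred sq m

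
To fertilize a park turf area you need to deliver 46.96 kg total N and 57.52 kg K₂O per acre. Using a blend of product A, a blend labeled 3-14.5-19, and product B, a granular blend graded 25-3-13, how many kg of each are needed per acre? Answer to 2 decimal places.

189.80 kg product A, 165.06 kg product B

Per-acre balance (a = product A, b = product B):
N: 0.03·a + 0.25·b = 46.96
K₂O: 0.19·a + 0.13·b = 57.52
From row1: a = (46.96 − 0.25·b) / 0.03.
Into row2: 0.19·(46.96 − 0.25·b)/0.03 + 0.13·b = 57.52 → b = 165.064, a = 189.798.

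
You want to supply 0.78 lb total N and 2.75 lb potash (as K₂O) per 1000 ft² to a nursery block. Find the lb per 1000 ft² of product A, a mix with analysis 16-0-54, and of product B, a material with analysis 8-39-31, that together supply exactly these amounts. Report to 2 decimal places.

Per-1000 ft² balance (a = product A, b = product B):
N: 0.16·a + 0.08·b = 0.78
K₂O: 0.54·a + 0.31·b = 2.75
From row1: a = (0.78 − 0.08·b) / 0.16.
Into row2: 0.54·(0.78 − 0.08·b)/0.16 + 0.31·b = 2.75 → b = 2.9375, a = 3.40625.

3.41 lb product A, 2.94 lb product B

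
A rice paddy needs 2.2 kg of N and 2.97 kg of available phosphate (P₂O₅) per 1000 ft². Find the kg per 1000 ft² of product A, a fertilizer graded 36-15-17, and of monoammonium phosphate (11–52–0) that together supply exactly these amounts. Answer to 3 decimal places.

4.788 kg product A, 4.330 kg monoammonium phosphate

Per-1000 ft² balance (a = product A, b = monoammonium phosphate):
N: 0.36·a + 0.11·b = 2.2
P₂O₅: 0.15·a + 0.52·b = 2.97
Solving simultaneously: a = 4.78793, b = 4.3304.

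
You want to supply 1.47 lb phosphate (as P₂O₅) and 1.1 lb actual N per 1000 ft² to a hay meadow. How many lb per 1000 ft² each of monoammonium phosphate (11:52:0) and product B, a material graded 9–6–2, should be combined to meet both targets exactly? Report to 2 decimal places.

1.65 lb monoammonium phosphate, 10.21 lb product B

Let a = lb of monoammonium phosphate, b = lb of product B (per 1000 ft²).
P₂O₅: 0.52·a + 0.06·b = 1.47
N: 0.11·a + 0.09·b = 1.1
From row1: a = (1.47 − 0.06·b) / 0.52.
Into row2: 0.11·(1.47 − 0.06·b)/0.52 + 0.09·b = 1.1 → b = 10.2065, a = 1.64925.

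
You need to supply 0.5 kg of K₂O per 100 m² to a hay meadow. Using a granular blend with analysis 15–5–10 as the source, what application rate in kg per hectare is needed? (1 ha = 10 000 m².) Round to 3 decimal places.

Product per 100 m² = 0.5 / 10% = 5 kg.
Convert to per hectare: 5 × 100 = 500 kg.

500.000 kg of product per hectare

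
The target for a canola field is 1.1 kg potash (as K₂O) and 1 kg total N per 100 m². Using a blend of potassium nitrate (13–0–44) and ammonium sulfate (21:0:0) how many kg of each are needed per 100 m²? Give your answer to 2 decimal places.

2.50 kg potassium nitrate, 3.21 kg ammonium sulfate

Let a = kg of potassium nitrate, b = kg of ammonium sulfate (per 100 m²).
K₂O: 0.44·a + 0·b = 1.1
N: 0.13·a + 0.21·b = 1
Eliminate b: (row1) − 0/0.21·(row2) → 0.44·a = 1.1, so a = 2.5.
Then b = (1 − 0.13·2.5) / 0.21 = 3.21429.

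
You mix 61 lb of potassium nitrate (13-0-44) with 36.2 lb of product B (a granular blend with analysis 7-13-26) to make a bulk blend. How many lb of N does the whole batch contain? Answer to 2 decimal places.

10.46 lb N

N mass = 13%×61 + 7%×36.2 = 10.464 lb.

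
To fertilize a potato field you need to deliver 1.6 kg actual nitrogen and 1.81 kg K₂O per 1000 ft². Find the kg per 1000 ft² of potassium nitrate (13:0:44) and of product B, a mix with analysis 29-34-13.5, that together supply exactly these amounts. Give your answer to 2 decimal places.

Per-1000 ft² balance (a = potassium nitrate, b = product B):
N: 0.13·a + 0.29·b = 1.6
K₂O: 0.44·a + 0.135·b = 1.81
From row1: a = (1.6 − 0.29·b) / 0.13.
Into row2: 0.44·(1.6 − 0.29·b)/0.13 + 0.135·b = 1.81 → b = 4.25897, a = 2.80691.

2.81 kg potassium nitrate, 4.26 kg product B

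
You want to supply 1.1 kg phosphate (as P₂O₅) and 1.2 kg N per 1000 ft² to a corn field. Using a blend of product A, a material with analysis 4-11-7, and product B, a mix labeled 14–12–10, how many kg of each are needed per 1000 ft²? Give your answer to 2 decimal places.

With a, b = kg per 1000 ft² of product A and product B:
P₂O₅: 0.11·a + 0.12·b = 1.1
N: 0.04·a + 0.14·b = 1.2
Eliminate a: (row1) − 0.11/0.04·(row2) → -0.265·b = -2.2, so b = 8.30189.
Back-substitute: a = (1.1 − 0.12·8.30189) / 0.11 = 0.943396.

0.94 kg product A, 8.30 kg product B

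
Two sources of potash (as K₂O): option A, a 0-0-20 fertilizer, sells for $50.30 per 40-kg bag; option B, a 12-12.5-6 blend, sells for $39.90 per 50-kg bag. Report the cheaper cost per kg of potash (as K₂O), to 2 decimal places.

option A: K₂O per bag = 40 × 20% = 8 kg; cost = 50.30 / 8 = $6.2875/kg K₂O.
option B: K₂O per bag = 50 × 6% = 3 kg; cost = 39.90 / 3 = $13.3000/kg K₂O.
option A is cheaper.

$6.29 per kg K₂O (option A)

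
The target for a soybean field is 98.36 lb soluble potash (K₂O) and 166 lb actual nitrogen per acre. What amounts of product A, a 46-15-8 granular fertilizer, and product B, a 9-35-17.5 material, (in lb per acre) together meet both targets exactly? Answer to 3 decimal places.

Let a = lb of product A, b = lb of product B (per acre).
K₂O: 0.08·a + 0.175·b = 98.36
N: 0.46·a + 0.09·b = 166
From row1: a = (98.36 − 0.175·b) / 0.08.
Into row2: 0.46·(98.36 − 0.175·b)/0.08 + 0.09·b = 166 → b = 436.0928, a = 275.5471.

275.547 lb product A, 436.093 lb product B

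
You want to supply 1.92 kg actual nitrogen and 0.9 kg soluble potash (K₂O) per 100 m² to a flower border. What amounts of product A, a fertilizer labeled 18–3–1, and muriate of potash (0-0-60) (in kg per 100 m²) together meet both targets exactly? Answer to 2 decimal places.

10.67 kg product A, 1.32 kg muriate of potash

Let a = kg of product A, b = kg of muriate of potash (per 100 m²).
N: 0.18·a + 0·b = 1.92
K₂O: 0.01·a + 0.6·b = 0.9
Solving simultaneously: a = 10.6667, b = 1.32222.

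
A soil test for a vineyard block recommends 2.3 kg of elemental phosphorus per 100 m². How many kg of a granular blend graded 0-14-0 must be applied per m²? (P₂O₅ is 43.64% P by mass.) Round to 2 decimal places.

As P₂O₅: 2.3 / 0.4364 = 5.27039 kg per 100 m².
Product per 100 m² = 5.27039 / 14% = 37.6457 kg.
Convert to per m²: 37.6457 × 0.01 = 0.376457 kg.

0.38 kg of product per sq m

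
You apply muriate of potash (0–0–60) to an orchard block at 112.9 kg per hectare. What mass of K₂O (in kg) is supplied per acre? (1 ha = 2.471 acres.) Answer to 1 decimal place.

K₂O per hectare = 112.9 × 60% = 67.74 kg.
Convert to per acre: 67.74 × 0.404694 = 27.414 kg.

27.4 kg K₂O per acre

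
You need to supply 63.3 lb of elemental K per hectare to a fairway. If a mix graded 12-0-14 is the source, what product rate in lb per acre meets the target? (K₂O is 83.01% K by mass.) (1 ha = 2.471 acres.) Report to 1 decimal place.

As K₂O: 63.3 / 0.8301 = 76.2559 lb per hectare.
Product per hectare = 76.2559 / 14% = 544.685 lb.
Convert to per acre: 544.685 × 0.404694 = 220.431 lb.

220.4 lb of product per acre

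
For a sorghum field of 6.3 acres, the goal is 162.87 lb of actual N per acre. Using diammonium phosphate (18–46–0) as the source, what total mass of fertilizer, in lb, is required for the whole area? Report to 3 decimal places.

Product per acre = 162.87 / 18% = 904.833 lb.
Total product = 904.833 × 6.3 = 5700.45 lb.

5700.450 lb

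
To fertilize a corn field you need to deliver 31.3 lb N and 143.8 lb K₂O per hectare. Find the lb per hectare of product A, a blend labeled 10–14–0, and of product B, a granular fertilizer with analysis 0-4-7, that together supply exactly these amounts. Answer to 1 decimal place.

With a, b = lb per hectare of product A and product B:
N: 0.1·a + 0·b = 31.3
K₂O: 0·a + 0.07·b = 143.8
Solving simultaneously: a = 313, b = 2054.29.

313.0 lb product A, 2054.3 lb product B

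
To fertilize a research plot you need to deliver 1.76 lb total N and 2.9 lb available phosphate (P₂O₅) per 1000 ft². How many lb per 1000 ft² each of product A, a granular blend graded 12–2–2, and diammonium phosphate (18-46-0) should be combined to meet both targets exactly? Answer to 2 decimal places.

5.57 lb product A, 6.06 lb diammonium phosphate

Per-1000 ft² balance (a = product A, b = diammonium phosphate):
N: 0.12·a + 0.18·b = 1.76
P₂O₅: 0.02·a + 0.46·b = 2.9
Eliminate a: (row1) − 0.12/0.02·(row2) → -2.58·b = -15.64, so b = 6.06202.
Back-substitute: a = (1.76 − 0.18·6.06202) / 0.12 = 5.57364.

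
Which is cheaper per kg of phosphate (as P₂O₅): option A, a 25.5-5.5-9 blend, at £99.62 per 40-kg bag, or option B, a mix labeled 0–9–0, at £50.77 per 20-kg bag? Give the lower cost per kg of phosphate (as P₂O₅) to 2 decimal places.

£28.21 per kg P₂O₅ (option B)

option A: P₂O₅ per bag = 40 × 5.5% = 2.2 kg; cost = 99.62 / 2.2 = £45.2818/kg P₂O₅.
option B: P₂O₅ per bag = 20 × 9% = 1.8 kg; cost = 50.77 / 1.8 = £28.2056/kg P₂O₅.
option B is cheaper.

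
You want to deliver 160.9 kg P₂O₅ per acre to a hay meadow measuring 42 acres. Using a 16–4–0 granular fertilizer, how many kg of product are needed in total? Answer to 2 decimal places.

168945.00 kg

Product per acre = 160.9 / 4% = 4022.5 kg.
Total product = 4022.5 × 42 = 168945 kg.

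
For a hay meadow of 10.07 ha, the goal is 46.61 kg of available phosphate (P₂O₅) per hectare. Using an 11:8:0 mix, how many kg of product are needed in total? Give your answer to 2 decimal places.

Product per hectare = 46.61 / 8% = 582.625 kg.
Total product = 582.625 × 10.07 = 5867.034 kg.

5867.03 kg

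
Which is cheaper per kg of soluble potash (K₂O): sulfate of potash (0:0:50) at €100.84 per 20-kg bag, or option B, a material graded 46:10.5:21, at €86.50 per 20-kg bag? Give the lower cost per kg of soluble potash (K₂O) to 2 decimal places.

sulfate of potash: K₂O per bag = 20 × 50% = 10 kg; cost = 100.84 / 10 = €10.0840/kg K₂O.
option B: K₂O per bag = 20 × 21% = 4.2 kg; cost = 86.50 / 4.2 = €20.5952/kg K₂O.
sulfate of potash is cheaper.

€10.08 per kg K₂O (sulfate of potash)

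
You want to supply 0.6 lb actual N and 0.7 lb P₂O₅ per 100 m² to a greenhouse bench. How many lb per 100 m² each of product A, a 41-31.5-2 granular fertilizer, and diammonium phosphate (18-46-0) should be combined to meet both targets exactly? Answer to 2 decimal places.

Per-100 m² balance (a = product A, b = diammonium phosphate):
N: 0.41·a + 0.18·b = 0.6
P₂O₅: 0.315·a + 0.46·b = 0.7
Solving simultaneously: a = 1.13723, b = 0.742987.

1.14 lb product A, 0.74 lb diammonium phosphate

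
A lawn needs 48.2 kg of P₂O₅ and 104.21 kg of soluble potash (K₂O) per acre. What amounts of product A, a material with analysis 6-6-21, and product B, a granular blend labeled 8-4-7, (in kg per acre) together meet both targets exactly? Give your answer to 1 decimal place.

Per-acre balance (a = product A, b = product B):
P₂O₅: 0.06·a + 0.04·b = 48.2
K₂O: 0.21·a + 0.07·b = 104.21
From row1: a = (48.2 − 0.04·b) / 0.06.
Into row2: 0.21·(48.2 − 0.04·b)/0.06 + 0.07·b = 104.21 → b = 921.286, a = 189.143.

189.1 kg product A, 921.3 kg product B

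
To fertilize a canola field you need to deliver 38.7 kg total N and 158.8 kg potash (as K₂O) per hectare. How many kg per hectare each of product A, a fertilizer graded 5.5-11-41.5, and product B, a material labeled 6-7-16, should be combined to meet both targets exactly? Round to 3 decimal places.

With a, b = kg per hectare of product A and product B:
N: 0.055·a + 0.06·b = 38.7
K₂O: 0.415·a + 0.16·b = 158.8
Solving simultaneously: a = 207.20497, b = 455.0621.

207.205 kg product A, 455.062 kg product B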